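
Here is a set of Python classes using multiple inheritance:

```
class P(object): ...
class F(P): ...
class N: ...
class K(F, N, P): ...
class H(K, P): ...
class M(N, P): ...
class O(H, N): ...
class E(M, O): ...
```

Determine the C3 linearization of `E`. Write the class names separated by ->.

E -> M -> O -> H -> K -> F -> N -> P -> object

L[E] = E + merge(L[M], L[O], [M O])
  take M:  [M N P object] + [O H K F N P object] + [M O]
  take O:  [N P object] + [O H K F N P object] + [O]
  take H:  [N P object] + [H K F N P object]
  take K:  [N P object] + [K F N P object]
  take F:  [N P object] + [F N P object]
  take N:  [N P object] + [N P object]
  take P:  [P object] + [P object]
  take object:  [object] + [object]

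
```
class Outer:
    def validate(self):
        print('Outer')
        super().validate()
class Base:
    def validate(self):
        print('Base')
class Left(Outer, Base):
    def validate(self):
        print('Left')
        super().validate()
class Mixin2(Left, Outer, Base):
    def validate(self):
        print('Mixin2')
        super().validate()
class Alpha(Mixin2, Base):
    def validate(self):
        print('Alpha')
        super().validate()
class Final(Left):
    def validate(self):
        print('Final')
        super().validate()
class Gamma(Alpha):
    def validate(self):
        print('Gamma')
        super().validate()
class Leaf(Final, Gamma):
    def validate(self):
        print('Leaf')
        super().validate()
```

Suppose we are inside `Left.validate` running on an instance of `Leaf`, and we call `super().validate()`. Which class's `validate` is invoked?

Outer

L[Leaf] = Leaf + merge(L[Final], L[Gamma], [Final Gamma])
  take Final:  [Final Left Outer Base object] + [Gamma Alpha Mixin2 Left Outer Base object] + [Final Gamma]
  take Gamma:  [Left Outer Base object] + [Gamma Alpha Mixin2 Left Outer Base object] + [Gamma]
  take Alpha:  [Left Outer Base object] + [Alpha Mixin2 Left Outer Base object]
  take Mixin2:  [Left Outer Base object] + [Mixin2 Left Outer Base object]
  take Left:  [Left Outer Base object] + [Left Outer Base object]
  take Outer:  [Outer Base object] + [Outer Base object]
  take Base:  [Base object] + [Base object]
  take object:  [object] + [object]
MRO: Leaf Final Gamma Alpha Mixin2 Left Outer Base object
super() in Left.validate on a Leaf instance goes to the class after Left in Leaf's MRO: Outer.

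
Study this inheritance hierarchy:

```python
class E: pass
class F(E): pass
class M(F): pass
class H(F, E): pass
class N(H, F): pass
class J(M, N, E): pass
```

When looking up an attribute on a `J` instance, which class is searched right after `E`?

L[J] = J + merge(L[M], L[N], L[E], [M N E])
  take M:  [M F E object] + [N H F E object] + [E object] + [M N E]
  take N:  [F E object] + [N H F E object] + [E object] + [N E]
  take H:  [F E object] + [H F E object] + [E object] + [E]
  take F:  [F E object] + [F E object] + [E object] + [E]
  take E:  [E object] + [E object] + [E object] + [E]
  take object:  [object] + [object] + [object]
MRO: J M N H F E object
E is at position 5; next is object.

object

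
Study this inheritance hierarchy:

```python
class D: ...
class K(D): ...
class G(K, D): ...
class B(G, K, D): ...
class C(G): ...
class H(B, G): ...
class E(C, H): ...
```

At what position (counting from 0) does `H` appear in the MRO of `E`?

2

L[E] = E + merge(L[C], L[H], [C H])
  take C:  [C G K D object] + [H B G K D object] + [C H]
  take H:  [G K D object] + [H B G K D object] + [H]
  take B:  [G K D object] + [B G K D object]
  take G:  [G K D object] + [G K D object]
  take K:  [K D object] + [K D object]
  take D:  [D object] + [D object]
  take object:  [object] + [object]
MRO: E C H B G K D object
H sits at index 2.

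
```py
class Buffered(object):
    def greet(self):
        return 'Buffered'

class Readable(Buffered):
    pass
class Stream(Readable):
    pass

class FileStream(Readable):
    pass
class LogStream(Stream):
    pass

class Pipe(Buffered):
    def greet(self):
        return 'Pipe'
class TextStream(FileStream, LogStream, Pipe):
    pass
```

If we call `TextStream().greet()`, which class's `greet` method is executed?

Pipe

L[TextStream] = TextStream + merge(L[FileStream], L[LogStream], L[Pipe], [FileStream LogStream Pipe])
  take FileStream:  [FileStream Readable Buffered object] + [LogStream Stream Readable Buffered object] + [Pipe Buffered object] + [FileStream LogStream Pipe]
  take LogStream:  [Readable Buffered object] + [LogStream Stream Readable Buffered object] + [Pipe Buffered object] + [LogStream Pipe]
  take Stream:  [Readable Buffered object] + [Stream Readable Buffered object] + [Pipe Buffered object] + [Pipe]
  take Readable:  [Readable Buffered object] + [Readable Buffered object] + [Pipe Buffered object] + [Pipe]
  take Pipe:  [Buffered object] + [Buffered object] + [Pipe Buffered object] + [Pipe]
  take Buffered:  [Buffered object] + [Buffered object] + [Buffered object]
  take object:  [object] + [object] + [object]
MRO: TextStream FileStream LogStream Stream Readable Pipe Buffered object
greet is defined in: Buffered, Pipe. First along the MRO is Pipe.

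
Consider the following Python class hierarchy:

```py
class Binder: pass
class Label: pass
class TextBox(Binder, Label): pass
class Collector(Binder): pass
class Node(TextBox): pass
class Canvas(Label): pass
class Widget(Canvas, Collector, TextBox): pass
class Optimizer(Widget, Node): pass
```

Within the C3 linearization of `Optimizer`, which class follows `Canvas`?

L[Optimizer] = Optimizer + merge(L[Widget], L[Node], [Widget Node])
  take Widget:  [Widget Canvas Collector TextBox Binder Label object] + [Node TextBox Binder Label object] + [Widget Node]
  take Canvas:  [Canvas Collector TextBox Binder Label object] + [Node TextBox Binder Label object] + [Node]
  take Collector:  [Collector TextBox Binder Label object] + [Node TextBox Binder Label object] + [Node]
  take Node:  [TextBox Binder Label object] + [Node TextBox Binder Label object] + [Node]
  take TextBox:  [TextBox Binder Label object] + [TextBox Binder Label object]
  take Binder:  [Binder Label object] + [Binder Label object]
  take Label:  [Label object] + [Label object]
  take object:  [object] + [object]
MRO: Optimizer Widget Canvas Collector Node TextBox Binder Label object
Canvas is at position 2; next is Collector.

Collector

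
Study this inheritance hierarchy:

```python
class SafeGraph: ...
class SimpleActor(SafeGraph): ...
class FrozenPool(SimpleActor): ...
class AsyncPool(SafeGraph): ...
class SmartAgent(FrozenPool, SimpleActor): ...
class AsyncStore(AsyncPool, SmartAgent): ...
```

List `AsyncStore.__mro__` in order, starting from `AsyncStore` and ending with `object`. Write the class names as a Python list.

[AsyncStore, AsyncPool, SmartAgent, FrozenPool, SimpleActor, SafeGraph, object]

L[AsyncStore] = AsyncStore + merge(L[AsyncPool], L[SmartAgent], [AsyncPool SmartAgent])
  take AsyncPool:  [AsyncPool SafeGraph object] + [SmartAgent FrozenPool SimpleActor SafeGraph object] + [AsyncPool SmartAgent]
  take SmartAgent:  [SafeGraph object] + [SmartAgent FrozenPool SimpleActor SafeGraph object] + [SmartAgent]
  take FrozenPool:  [SafeGraph object] + [FrozenPool SimpleActor SafeGraph object]
  take SimpleActor:  [SafeGraph object] + [SimpleActor SafeGraph object]
  take SafeGraph:  [SafeGraph object] + [SafeGraph object]
  take object:  [object] + [object]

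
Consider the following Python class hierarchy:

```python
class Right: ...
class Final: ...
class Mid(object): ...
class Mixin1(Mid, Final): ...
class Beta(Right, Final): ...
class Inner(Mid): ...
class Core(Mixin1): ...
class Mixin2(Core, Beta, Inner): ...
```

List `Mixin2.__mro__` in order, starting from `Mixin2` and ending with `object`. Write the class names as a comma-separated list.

Mixin2, Core, Mixin1, Beta, Right, Inner, Mid, Final, object

L[Mixin2] = Mixin2 + merge(L[Core], L[Beta], L[Inner], [Core Beta Inner])
  take Core:  [Core Mixin1 Mid Final object] + [Beta Right Final object] + [Inner Mid object] + [Core Beta Inner]
  take Mixin1:  [Mixin1 Mid Final object] + [Beta Right Final object] + [Inner Mid object] + [Beta Inner]
  take Beta:  [Mid Final object] + [Beta Right Final object] + [Inner Mid object] + [Beta Inner]
  take Right:  [Mid Final object] + [Right Final object] + [Inner Mid object] + [Inner]
  take Inner:  [Mid Final object] + [Final object] + [Inner Mid object] + [Inner]
  take Mid:  [Mid Final object] + [Final object] + [Mid object]
  take Final:  [Final object] + [Final object] + [object]
  take object:  [object] + [object] + [object]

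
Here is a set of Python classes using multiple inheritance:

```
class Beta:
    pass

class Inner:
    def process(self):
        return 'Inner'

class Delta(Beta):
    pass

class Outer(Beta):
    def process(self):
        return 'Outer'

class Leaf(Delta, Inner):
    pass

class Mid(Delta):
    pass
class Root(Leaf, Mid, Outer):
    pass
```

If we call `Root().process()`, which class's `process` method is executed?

Outer

L[Root] = Root + merge(L[Leaf], L[Mid], L[Outer], [Leaf Mid Outer])
  take Leaf:  [Leaf Delta Beta Inner object] + [Mid Delta Beta object] + [Outer Beta object] + [Leaf Mid Outer]
  take Mid:  [Delta Beta Inner object] + [Mid Delta Beta object] + [Outer Beta object] + [Mid Outer]
  take Delta:  [Delta Beta Inner object] + [Delta Beta object] + [Outer Beta object] + [Outer]
  take Outer:  [Beta Inner object] + [Beta object] + [Outer Beta object] + [Outer]
  take Beta:  [Beta Inner object] + [Beta object] + [Beta object]
  take Inner:  [Inner object] + [object] + [object]
  take object:  [object] + [object] + [object]
MRO: Root Leaf Mid Delta Outer Beta Inner object
process is defined in: Inner, Outer. First along the MRO is Outer.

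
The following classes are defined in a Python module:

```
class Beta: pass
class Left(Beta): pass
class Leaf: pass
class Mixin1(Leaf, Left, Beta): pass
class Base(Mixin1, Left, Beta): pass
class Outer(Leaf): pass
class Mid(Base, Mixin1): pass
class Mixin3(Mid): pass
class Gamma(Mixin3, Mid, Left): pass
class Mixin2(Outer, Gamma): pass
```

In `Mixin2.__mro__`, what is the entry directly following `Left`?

L[Mixin2] = Mixin2 + merge(L[Outer], L[Gamma], [Outer Gamma])
  take Outer:  [Outer Leaf object] + [Gamma Mixin3 Mid Base Mixin1 Leaf Left Beta object] + [Outer Gamma]
  take Gamma:  [Leaf object] + [Gamma Mixin3 Mid Base Mixin1 Leaf Left Beta object] + [Gamma]
  take Mixin3:  [Leaf object] + [Mixin3 Mid Base Mixin1 Leaf Left Beta object]
  take Mid:  [Leaf object] + [Mid Base Mixin1 Leaf Left Beta object]
  take Base:  [Leaf object] + [Base Mixin1 Leaf Left Beta object]
  take Mixin1:  [Leaf object] + [Mixin1 Leaf Left Beta object]
  take Leaf:  [Leaf object] + [Leaf Left Beta object]
  take Left:  [object] + [Left Beta object]
  take Beta:  [object] + [Beta object]
  take object:  [object] + [object]
MRO: Mixin2 Outer Gamma Mixin3 Mid Base Mixin1 Leaf Left Beta object
Left is at position 8; next is Beta.

Beta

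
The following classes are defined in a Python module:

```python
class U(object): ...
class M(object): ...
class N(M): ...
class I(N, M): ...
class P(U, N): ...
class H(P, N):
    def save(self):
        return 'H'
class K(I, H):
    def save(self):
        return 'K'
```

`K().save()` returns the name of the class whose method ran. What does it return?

L[K] = K + merge(L[I], L[H], [I H])
  take I:  [I N M object] + [H P U N M object] + [I H]
  take H:  [N M object] + [H P U N M object] + [H]
  take P:  [N M object] + [P U N M object]
  take U:  [N M object] + [U N M object]
  take N:  [N M object] + [N M object]
  take M:  [M object] + [M object]
  take object:  [object] + [object]
MRO: K I H P U N M object
save is defined in: H, K. First along the MRO is K.

K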